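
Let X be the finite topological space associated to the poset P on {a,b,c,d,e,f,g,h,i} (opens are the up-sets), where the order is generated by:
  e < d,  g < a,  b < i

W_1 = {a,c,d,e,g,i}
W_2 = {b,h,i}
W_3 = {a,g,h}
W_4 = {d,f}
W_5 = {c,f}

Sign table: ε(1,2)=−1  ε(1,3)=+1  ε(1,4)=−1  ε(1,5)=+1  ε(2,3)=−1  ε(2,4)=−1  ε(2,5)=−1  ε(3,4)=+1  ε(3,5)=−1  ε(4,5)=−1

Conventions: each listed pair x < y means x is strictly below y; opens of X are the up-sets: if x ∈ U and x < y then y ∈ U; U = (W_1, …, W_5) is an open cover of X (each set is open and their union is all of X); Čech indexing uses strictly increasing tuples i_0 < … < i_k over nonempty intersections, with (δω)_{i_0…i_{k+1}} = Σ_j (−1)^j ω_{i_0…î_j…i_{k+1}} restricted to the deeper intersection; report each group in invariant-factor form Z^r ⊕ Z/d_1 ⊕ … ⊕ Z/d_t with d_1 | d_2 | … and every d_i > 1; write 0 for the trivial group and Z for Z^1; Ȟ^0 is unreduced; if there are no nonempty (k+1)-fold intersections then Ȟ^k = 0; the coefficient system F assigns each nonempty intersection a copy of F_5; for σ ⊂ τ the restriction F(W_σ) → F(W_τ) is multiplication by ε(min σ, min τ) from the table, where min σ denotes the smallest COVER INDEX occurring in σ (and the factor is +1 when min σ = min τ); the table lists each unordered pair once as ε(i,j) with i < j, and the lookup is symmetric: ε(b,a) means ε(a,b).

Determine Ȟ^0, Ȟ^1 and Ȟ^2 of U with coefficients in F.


Ȟ^0 ≅ Z/5, Ȟ^1 ≅ Z/5 ⊕ Z/5 and Ȟ^2 ≅ 0

nonempty overlaps:
  W12={i} W13={a,g} W14={d} W15={c} W23={h} W45={f}
C dims 5,6; δ0: rk_F5 4
degree 0: 5−4−0 = 1 → Ȟ^0 ≅ Z/5
degree 1: 6−0−4 = 2 → Ȟ^1 ≅ Z/5 ⊕ Z/5
degree 2: 0−0−0 = 0 → Ȟ^2 ≅ 0


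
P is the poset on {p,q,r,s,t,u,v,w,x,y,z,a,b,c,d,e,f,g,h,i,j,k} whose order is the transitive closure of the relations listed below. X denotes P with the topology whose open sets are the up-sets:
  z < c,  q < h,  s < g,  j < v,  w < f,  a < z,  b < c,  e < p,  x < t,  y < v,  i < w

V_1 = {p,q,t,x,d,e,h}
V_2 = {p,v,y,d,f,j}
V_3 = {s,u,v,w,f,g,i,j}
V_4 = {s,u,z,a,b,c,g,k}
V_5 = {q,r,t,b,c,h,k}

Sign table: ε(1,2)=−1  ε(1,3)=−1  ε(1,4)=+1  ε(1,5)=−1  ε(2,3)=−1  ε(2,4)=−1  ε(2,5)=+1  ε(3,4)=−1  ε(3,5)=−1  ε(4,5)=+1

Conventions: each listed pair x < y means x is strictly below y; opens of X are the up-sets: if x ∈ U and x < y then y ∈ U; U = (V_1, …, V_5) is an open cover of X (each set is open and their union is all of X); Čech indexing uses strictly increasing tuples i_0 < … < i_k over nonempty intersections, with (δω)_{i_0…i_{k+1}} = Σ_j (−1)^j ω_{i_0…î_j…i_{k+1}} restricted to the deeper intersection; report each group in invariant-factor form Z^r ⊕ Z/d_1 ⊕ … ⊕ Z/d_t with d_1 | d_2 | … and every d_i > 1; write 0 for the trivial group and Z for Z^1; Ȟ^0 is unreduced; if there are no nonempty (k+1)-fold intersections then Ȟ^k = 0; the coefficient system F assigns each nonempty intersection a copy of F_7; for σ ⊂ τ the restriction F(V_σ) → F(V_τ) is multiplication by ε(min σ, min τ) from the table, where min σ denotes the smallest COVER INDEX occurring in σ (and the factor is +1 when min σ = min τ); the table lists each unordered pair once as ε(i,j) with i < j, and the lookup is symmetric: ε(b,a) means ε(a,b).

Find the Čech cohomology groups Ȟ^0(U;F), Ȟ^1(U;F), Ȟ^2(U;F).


intersection data:
  V12={p,d} V15={q,t,h} V23={v,f,j} V34={s,u,g} V45={b,c,k}
C dims 5,5; δ0: rk_F7 4
Ȟ^0 = (5 − 4) − 0 = 1, so Ȟ^0 ≅ Z/7
Ȟ^1 = (5 − 0) − 4 = 1, so Ȟ^1 ≅ Z/7
Ȟ^2 = (0 − 0) − 0 = 0, so Ȟ^2 ≅ 0

Ȟ^0 ≅ Z/7, Ȟ^1 ≅ Z/7, Ȟ^2 ≅ 0


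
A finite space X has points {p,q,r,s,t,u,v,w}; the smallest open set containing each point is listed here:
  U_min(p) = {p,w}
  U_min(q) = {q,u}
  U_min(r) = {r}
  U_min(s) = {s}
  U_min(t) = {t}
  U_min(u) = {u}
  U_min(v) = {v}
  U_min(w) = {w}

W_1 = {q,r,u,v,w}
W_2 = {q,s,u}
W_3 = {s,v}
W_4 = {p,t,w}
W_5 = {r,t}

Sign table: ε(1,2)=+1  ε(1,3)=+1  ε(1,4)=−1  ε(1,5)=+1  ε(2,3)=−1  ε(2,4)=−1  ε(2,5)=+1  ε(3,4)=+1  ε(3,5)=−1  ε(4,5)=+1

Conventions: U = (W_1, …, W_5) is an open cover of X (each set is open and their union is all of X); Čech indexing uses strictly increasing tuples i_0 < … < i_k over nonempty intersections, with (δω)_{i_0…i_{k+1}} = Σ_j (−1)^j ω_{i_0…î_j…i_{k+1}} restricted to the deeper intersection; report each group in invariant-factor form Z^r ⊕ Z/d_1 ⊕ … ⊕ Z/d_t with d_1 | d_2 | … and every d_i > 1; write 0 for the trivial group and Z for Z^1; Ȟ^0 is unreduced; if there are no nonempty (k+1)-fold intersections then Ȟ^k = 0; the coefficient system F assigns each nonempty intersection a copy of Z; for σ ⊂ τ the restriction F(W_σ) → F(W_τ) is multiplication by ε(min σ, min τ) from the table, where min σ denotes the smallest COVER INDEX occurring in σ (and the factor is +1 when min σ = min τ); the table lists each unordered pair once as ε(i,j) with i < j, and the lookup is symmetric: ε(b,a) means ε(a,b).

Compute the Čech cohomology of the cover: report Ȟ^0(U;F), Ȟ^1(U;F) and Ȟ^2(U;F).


nerve simplices:
  W12={q,u} W13={v} W14={w} W15={r} W23={s} W45={t}
C dims 5,6; δ0: rk 5, SNF 1^4·2
degree 0: 5−5−0 = 0 → Ȟ^0 ≅ 0
degree 1: 6−0−5 = 1 plus torsion [2] → Ȟ^1 ≅ Z ⊕ Z/2
degree 2: 0−0−0 = 0 → Ȟ^2 ≅ 0

Ȟ^0(U;F) ≅ 0, Ȟ^1(U;F) ≅ Z ⊕ Z/2 and Ȟ^2(U;F) ≅ 0


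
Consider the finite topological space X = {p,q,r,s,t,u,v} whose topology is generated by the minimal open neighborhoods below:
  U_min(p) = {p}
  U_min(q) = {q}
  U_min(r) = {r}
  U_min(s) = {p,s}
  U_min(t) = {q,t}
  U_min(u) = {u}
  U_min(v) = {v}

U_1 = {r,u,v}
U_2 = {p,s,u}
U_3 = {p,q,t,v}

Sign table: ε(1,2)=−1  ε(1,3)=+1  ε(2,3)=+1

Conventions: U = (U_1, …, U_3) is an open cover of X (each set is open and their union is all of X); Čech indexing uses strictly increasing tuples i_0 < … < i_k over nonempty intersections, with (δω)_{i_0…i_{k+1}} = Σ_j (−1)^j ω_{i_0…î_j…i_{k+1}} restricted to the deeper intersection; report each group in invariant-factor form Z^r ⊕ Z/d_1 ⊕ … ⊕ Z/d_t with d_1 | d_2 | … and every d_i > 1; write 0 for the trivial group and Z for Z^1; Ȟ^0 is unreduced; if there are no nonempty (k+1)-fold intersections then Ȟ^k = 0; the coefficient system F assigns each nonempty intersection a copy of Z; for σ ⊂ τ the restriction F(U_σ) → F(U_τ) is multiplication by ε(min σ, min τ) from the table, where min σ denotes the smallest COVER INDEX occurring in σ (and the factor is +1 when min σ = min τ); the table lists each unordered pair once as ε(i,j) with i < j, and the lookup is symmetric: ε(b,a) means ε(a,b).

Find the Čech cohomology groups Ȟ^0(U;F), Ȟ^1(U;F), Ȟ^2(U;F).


intersection data:
  U12={u} U13={v} U23={p}
C dims 3,3; δ0: rk 3, SNF 1^2·2
Ȟ^0 = (3 − 3) − 0 = 0, so Ȟ^0 ≅ 0
Ȟ^1 = (3 − 0) − 3 = 0 plus torsion [2], so Ȟ^1 ≅ Z/2
Ȟ^2 = (0 − 0) − 0 = 0, so Ȟ^2 ≅ 0

Ȟ^0(U;F) ≅ 0,  Ȟ^1(U;F) ≅ Z/2,  Ȟ^2(U;F) ≅ 0


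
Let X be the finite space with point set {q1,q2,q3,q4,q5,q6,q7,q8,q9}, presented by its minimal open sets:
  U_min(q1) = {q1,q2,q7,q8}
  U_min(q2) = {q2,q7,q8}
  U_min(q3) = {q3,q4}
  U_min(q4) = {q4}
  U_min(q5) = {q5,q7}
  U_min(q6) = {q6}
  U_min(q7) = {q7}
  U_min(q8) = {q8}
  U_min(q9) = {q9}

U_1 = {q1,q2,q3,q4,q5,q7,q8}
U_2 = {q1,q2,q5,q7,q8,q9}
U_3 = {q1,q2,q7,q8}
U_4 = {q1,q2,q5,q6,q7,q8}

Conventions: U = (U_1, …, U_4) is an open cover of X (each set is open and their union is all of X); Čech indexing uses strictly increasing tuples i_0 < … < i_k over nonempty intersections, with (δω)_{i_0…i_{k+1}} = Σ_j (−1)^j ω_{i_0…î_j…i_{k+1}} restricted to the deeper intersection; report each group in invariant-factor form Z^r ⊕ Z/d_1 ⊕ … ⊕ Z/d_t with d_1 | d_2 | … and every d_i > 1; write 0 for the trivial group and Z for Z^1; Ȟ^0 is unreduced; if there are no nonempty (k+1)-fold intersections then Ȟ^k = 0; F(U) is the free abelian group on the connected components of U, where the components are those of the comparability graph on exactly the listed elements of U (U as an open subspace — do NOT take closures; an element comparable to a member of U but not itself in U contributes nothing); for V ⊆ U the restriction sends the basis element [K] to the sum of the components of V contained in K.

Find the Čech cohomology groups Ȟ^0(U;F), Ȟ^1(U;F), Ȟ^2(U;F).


nerve simplices:
  U12={q1,q2,q5,q7,q8} U13={q1,q2,q7,q8} U14={q1,q2,q5,q7,q8} U23={q1,q2,q7,q8} U24={q1,q2,q5,q7,q8} U34={q1,q2,q7,q8}
  U123={q1,q2,q7,q8} U124={q1,q2,q5,q7,q8} U134={q1,q2,q7,q8} U234={q1,q2,q7,q8}
  U1234={q1,q2,q7,q8}
components per intersection:
  U1: {q1,q2,q5,q7,q8} {q3,q4}
  U2: {q1,q2,q5,q7,q8} {q9}
  U3: {q1,q2,q7,q8}
  U4: {q1,q2,q5,q7,q8} {q6}
  U12: {q1,q2,q5,q7,q8}
  U13: {q1,q2,q7,q8}
  U14: {q1,q2,q5,q7,q8}
  U23: {q1,q2,q7,q8}
  U24: {q1,q2,q5,q7,q8}
  U34: {q1,q2,q7,q8}
  U123: {q1,q2,q7,q8}
  U124: {q1,q2,q5,q7,q8}
  U134: {q1,q2,q7,q8}
  U234: {q1,q2,q7,q8}
  U1234: {q1,q2,q7,q8}
C dims 7,6,4,1; δ0: rk 3, SNF 1^3; δ1: rk 3, SNF 1^3; δ2: rk 1, SNF 1^1
degree 0: 7−3−0 = 4 → Ȟ^0 ≅ Z^4
degree 1: 6−3−3 = 0 → Ȟ^1 ≅ 0
degree 2: 4−1−3 = 0 → Ȟ^2 ≅ 0

Ȟ^0(U;F) ≅ Z^4; Ȟ^1(U;F) ≅ 0; Ȟ^2(U;F) ≅ 0


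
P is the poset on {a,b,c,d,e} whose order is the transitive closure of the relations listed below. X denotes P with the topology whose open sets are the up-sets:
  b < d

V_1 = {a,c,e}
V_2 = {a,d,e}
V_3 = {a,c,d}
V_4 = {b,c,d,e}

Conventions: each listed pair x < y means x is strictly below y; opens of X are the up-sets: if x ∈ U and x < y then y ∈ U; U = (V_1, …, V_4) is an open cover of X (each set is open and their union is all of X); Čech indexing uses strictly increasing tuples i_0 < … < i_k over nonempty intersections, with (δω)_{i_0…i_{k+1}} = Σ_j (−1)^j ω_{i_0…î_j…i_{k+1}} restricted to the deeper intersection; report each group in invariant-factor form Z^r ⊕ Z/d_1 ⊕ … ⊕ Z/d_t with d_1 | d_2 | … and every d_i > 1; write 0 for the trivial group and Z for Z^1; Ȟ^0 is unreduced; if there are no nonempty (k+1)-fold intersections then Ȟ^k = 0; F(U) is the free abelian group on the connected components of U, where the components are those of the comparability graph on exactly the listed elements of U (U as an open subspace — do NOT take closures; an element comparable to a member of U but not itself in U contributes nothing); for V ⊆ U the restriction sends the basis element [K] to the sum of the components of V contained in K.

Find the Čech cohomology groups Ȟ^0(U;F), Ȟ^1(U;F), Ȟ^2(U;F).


Ȟ^0(U;F) ≅ Z^4, Ȟ^1(U;F) ≅ 0 and Ȟ^2(U;F) ≅ 0

intersection data:
  V12={a,e} V13={a,c} V14={c,e} V23={a,d} V24={d,e} V34={c,d}
  V123={a} V124={e} V134={c} V234={d}
components per intersection:
  V1: {a} {c} {e}
  V2: {a} {d} {e}
  V3: {a} {c} {d}
  V4: {b,d} {c} {e}
  V12: {a} {e}
  V13: {a} {c}
  V14: {c} {e}
  V23: {a} {d}
  V24: {d} {e}
  V34: {c} {d}
  V123: {a}
  V124: {e}
  V134: {c}
  V234: {d}
C dims 12,12,4; δ0: rk 8, SNF 1^8; δ1: rk 4, SNF 1^4
Ȟ^0 = (12 − 8) − 0 = 4, so Ȟ^0 ≅ Z^4
Ȟ^1 = (12 − 4) − 8 = 0, so Ȟ^1 ≅ 0
Ȟ^2 = (4 − 0) − 4 = 0, so Ȟ^2 ≅ 0


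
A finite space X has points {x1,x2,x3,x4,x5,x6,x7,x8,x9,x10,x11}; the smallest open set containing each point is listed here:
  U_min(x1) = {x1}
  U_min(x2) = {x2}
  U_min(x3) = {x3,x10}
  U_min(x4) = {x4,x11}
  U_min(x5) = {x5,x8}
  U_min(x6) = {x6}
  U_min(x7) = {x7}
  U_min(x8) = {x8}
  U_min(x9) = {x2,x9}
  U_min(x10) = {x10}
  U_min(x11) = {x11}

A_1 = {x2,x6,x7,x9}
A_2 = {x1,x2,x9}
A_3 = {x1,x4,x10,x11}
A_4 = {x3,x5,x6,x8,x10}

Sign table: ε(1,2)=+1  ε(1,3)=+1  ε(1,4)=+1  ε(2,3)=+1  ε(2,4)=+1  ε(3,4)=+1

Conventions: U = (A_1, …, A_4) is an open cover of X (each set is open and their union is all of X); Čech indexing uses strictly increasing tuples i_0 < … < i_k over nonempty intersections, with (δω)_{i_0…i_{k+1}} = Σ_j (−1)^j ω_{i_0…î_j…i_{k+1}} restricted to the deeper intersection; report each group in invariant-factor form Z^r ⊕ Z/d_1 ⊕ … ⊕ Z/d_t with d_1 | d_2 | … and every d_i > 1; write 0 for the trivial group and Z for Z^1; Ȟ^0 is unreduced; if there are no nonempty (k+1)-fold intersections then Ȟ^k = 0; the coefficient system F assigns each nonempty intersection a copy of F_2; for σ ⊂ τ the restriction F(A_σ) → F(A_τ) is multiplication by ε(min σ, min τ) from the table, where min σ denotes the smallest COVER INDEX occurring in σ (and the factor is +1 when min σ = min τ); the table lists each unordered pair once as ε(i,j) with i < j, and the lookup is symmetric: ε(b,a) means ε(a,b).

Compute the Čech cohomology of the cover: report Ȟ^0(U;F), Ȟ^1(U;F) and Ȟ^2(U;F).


Ȟ^0 ≅ Z/2,  Ȟ^1 ≅ Z/2,  Ȟ^2 ≅ 0

nerve of the cover:
  A12={x2,x9} A14={x6} A23={x1} A34={x10}
C dims 4,4; δ0: rk_F2 3
Ȟ^0 = (4 − 3) − 0 = 1, so Ȟ^0 ≅ Z/2
Ȟ^1 = (4 − 0) − 3 = 1, so Ȟ^1 ≅ Z/2
Ȟ^2 = (0 − 0) − 0 = 0, so Ȟ^2 ≅ 0


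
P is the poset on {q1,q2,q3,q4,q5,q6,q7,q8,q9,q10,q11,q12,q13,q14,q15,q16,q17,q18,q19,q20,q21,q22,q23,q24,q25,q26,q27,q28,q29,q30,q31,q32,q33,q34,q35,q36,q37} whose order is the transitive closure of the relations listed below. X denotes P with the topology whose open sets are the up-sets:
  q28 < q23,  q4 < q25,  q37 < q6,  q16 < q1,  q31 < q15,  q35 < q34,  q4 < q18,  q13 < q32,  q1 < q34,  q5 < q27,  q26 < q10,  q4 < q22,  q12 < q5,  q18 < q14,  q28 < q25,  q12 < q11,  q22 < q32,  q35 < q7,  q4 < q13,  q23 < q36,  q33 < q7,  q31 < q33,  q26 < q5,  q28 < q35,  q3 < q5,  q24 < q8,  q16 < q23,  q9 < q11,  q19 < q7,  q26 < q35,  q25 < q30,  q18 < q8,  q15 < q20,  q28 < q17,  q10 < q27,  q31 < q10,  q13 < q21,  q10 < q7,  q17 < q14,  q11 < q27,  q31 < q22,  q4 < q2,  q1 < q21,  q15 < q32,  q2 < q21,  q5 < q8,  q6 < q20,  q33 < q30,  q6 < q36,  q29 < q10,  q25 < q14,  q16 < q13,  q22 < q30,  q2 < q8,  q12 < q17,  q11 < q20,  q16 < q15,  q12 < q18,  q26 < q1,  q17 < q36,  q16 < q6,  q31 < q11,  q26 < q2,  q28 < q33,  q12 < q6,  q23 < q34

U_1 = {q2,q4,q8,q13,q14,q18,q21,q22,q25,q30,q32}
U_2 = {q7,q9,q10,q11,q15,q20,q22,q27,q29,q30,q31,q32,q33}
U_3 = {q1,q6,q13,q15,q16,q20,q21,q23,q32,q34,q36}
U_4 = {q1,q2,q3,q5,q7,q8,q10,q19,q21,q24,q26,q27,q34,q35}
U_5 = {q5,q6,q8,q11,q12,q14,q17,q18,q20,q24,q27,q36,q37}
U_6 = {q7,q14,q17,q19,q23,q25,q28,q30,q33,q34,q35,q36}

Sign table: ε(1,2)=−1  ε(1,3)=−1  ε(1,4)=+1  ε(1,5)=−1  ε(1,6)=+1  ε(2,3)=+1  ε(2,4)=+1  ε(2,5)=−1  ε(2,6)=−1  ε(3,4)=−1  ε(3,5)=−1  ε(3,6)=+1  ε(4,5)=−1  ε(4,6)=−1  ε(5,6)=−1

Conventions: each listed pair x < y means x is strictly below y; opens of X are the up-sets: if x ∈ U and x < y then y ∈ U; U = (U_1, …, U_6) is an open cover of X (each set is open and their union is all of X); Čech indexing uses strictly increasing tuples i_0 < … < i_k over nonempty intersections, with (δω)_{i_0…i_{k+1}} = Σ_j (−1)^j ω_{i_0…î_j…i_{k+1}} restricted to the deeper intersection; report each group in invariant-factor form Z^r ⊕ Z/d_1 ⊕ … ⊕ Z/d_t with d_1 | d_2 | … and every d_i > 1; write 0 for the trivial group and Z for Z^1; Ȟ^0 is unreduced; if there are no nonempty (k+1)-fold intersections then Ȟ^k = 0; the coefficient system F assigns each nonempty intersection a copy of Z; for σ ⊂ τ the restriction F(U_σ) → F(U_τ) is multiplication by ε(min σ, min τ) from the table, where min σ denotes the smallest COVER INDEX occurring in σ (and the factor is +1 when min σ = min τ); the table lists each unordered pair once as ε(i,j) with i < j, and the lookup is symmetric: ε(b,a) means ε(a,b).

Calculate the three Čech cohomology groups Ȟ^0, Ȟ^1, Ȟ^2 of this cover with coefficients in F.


Ȟ^0 = 0, Ȟ^1 = Z/2, Ȟ^2 = Z

nonempty intersections:
  U12={q22,q30,q32} U13={q13,q21,q32} U14={q2,q8,q21} U15={q8,q14,q18} U16={q14,q25,q30} U23={q15,q20,q32} U24={q7,q10,q27} U25={q11,q20,q27} U26={q7,q30,q33} U34={q1,q21,q34} U35={q6,q20,q36} U36={q23,q34,q36} U45={q5,q8,q24,q27} U46={q7,q19,q34,q35} U56={q14,q17,q36}
  U123={q32} U126={q30} U134={q21} U145={q8} U156={q14} U235={q20} U245={q27} U246={q7} U346={q34} U356={q36}
C dims 6,15,10; δ0: rk 6, SNF 1^5·2; δ1: rk 9, SNF 1^9
Ȟ^0: (6−6)−0=0 ⇒ 0
Ȟ^1: (15−9)−6=0 plus torsion [2] ⇒ Z/2
Ȟ^2: (10−0)−9=1 ⇒ Z


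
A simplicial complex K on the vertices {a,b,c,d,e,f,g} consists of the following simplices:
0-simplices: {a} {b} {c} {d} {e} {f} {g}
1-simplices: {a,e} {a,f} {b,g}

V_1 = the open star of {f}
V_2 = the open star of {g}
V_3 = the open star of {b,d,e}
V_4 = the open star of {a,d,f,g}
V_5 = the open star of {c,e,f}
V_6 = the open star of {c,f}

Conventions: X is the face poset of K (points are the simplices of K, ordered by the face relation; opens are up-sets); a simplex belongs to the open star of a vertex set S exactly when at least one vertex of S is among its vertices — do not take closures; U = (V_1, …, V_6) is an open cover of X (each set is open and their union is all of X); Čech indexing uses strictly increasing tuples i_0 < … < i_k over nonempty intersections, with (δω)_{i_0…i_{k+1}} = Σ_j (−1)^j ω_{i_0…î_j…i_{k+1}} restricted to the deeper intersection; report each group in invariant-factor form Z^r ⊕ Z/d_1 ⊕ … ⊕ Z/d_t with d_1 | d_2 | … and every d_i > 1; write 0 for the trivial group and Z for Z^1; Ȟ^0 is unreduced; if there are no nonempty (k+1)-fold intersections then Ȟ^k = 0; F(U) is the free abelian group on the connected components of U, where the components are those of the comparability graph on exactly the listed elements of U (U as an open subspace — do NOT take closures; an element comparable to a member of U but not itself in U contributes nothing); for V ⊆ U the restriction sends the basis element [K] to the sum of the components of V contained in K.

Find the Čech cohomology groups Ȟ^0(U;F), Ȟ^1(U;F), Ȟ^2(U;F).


intersection data:
  V1={{f},{a,f}} V2={{g},{b,g}} V3={{b},{d},{e},{a,e},{b,g}} V4={{a},{d},{f},{g},{a,e},{a,f},{b,g}} V5={{c},{e},{f},{a,e},{a,f}} V6={{c},{f},{a,f}}
  V14={{f},{a,f}} V15={{f},{a,f}} V16={{f},{a,f}} V23={{b,g}} V24={{g},{b,g}} V34={{d},{a,e},{b,g}} V35={{e},{a,e}} V45={{f},{a,e},{a,f}} V46={{f},{a,f}} V56={{c},{f},{a,f}}
  V145={{f},{a,f}} V146={{f},{a,f}} V156={{f},{a,f}} V234={{b,g}} V345={{a,e}} V456={{f},{a,f}}
  V1456={{f},{a,f}}
components per intersection:
  V1: {{f},{a,f}}
  V2: {{g},{b,g}}
  V3: {{b},{b,g}} {{d}} {{e},{a,e}}
  V4: {{a},{f},{a,e},{a,f}} {{d}} {{g},{b,g}}
  V5: {{c}} {{e},{a,e}} {{f},{a,f}}
  V6: {{c}} {{f},{a,f}}
  V14: {{f},{a,f}}
  V15: {{f},{a,f}}
  V16: {{f},{a,f}}
  V23: {{b,g}}
  V24: {{g},{b,g}}
  V34: {{d}} {{a,e}} {{b,g}}
  V35: {{e},{a,e}}
  V45: {{f},{a,f}} {{a,e}}
  V46: {{f},{a,f}}
  V56: {{c}} {{f},{a,f}}
  V145: {{f},{a,f}}
  V146: {{f},{a,f}}
  V156: {{f},{a,f}}
  V234: {{b,g}}
  V345: {{a,e}}
  V456: {{f},{a,f}}
  V1456: {{f},{a,f}}
C dims 13,14,6,1; δ0: rk 9, SNF 1^9; δ1: rk 5, SNF 1^5; δ2: rk 1, SNF 1^1
Ȟ^0 = (13 − 9) − 0 = 4, so Ȟ^0 ≅ Z^4
Ȟ^1 = (14 − 5) − 9 = 0, so Ȟ^1 ≅ 0
Ȟ^2 = (6 − 1) − 5 = 0, so Ȟ^2 ≅ 0

Ȟ^0 = Z^4,  Ȟ^1 = 0,  Ȟ^2 = 0


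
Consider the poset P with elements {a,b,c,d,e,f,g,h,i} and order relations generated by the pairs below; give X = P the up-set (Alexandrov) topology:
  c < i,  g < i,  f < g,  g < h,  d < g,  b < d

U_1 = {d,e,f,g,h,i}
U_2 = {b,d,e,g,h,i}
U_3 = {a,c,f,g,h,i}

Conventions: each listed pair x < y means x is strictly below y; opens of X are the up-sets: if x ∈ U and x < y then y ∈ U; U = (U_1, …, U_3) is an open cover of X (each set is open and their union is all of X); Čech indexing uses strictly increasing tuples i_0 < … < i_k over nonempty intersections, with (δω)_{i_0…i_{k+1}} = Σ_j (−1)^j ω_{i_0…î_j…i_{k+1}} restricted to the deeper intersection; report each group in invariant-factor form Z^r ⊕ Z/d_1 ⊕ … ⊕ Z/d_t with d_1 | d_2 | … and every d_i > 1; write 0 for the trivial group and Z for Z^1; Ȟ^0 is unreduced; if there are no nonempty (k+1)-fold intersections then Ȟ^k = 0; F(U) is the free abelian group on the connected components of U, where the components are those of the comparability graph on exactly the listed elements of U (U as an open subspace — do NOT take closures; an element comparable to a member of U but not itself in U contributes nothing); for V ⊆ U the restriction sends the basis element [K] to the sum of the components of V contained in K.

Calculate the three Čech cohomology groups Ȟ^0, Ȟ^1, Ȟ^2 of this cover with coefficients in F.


intersection data:
  U12={d,e,g,h,i} U13={f,g,h,i} U23={g,h,i}
  U123={g,h,i}
components per intersection:
  U1: {d,f,g,h,i} {e}
  U2: {b,d,g,h,i} {e}
  U3: {a} {c,f,g,h,i}
  U12: {d,g,h,i} {e}
  U13: {f,g,h,i}
  U23: {g,h,i}
  U123: {g,h,i}
C dims 6,4,1; δ0: rk 3, SNF 1^3; δ1: rk 1, SNF 1^1
Ȟ^0 = (6 − 3) − 0 = 3, so Ȟ^0 ≅ Z^3
Ȟ^1 = (4 − 1) − 3 = 0, so Ȟ^1 ≅ 0
Ȟ^2 = (1 − 0) − 1 = 0, so Ȟ^2 ≅ 0

Ȟ^0 ≅ Z^3; Ȟ^1 ≅ 0; Ȟ^2 ≅ 0


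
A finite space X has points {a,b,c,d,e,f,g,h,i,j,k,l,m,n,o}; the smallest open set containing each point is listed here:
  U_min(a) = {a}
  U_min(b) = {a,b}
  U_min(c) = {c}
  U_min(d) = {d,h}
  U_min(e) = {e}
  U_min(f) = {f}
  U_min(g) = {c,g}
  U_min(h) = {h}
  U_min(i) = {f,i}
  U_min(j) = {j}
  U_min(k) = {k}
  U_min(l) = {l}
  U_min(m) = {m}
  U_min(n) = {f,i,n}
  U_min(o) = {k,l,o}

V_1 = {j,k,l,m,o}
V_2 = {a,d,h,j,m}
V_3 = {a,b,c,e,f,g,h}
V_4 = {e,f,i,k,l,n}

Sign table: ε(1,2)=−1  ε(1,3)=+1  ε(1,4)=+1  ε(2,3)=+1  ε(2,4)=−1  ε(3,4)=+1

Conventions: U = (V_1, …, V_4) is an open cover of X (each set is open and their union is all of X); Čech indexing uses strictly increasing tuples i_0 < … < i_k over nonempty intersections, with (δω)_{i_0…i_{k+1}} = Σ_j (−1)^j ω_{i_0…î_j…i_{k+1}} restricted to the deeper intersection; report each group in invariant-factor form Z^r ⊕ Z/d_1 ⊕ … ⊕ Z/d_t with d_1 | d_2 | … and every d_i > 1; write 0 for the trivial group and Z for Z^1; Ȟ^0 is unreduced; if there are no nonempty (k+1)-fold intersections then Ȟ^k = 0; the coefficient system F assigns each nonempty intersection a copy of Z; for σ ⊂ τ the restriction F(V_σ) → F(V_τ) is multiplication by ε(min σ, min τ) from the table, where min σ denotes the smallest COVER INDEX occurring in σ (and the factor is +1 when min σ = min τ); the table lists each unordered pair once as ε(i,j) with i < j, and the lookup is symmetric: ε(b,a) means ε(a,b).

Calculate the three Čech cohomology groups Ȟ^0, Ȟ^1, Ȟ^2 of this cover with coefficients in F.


nerve of the cover:
  V12={j,m} V14={k,l} V23={a,h} V34={e,f}
C dims 4,4; δ0: rk 4, SNF 1^3·2
Ȟ^0 = (4 − 4) − 0 = 0, so Ȟ^0 ≅ 0
Ȟ^1 = (4 − 0) − 4 = 0 plus torsion [2], so Ȟ^1 ≅ Z/2
Ȟ^2 = (0 − 0) − 0 = 0, so Ȟ^2 ≅ 0

Ȟ^0(U;F) ≅ 0, Ȟ^1(U;F) ≅ Z/2 and Ȟ^2(U;F) ≅ 0


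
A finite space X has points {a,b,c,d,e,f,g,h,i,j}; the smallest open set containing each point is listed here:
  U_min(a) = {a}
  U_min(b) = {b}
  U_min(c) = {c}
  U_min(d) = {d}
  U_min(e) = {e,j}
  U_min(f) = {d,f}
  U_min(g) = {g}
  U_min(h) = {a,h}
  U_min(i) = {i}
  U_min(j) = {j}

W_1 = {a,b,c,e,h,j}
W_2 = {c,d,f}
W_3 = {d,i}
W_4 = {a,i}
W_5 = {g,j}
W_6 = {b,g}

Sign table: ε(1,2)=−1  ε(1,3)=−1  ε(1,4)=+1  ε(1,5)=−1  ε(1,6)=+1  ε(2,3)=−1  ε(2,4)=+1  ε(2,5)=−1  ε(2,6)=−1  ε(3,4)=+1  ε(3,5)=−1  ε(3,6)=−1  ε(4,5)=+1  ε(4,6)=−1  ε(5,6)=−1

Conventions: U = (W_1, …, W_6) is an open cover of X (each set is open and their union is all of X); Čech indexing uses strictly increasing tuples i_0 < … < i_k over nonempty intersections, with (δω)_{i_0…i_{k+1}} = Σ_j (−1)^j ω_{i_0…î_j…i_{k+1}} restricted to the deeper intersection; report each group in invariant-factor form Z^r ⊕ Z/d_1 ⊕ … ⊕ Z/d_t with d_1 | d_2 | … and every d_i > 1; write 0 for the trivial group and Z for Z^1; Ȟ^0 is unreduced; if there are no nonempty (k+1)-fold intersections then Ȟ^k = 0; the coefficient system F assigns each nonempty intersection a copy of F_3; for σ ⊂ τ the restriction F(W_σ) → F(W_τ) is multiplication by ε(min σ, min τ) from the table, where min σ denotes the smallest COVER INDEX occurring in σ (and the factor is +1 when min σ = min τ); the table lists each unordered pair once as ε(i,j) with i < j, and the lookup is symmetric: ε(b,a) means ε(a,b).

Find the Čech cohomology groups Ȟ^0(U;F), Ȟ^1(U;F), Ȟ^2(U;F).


Ȟ^0 ≅ Z/3, Ȟ^1 ≅ Z/3 ⊕ Z/3, Ȟ^2 ≅ 0

nonempty intersections:
  W12={c} W14={a} W15={j} W16={b} W23={d} W34={i} W56={g}
C dims 6,7; δ0: rk_F3 5
Ȟ^0: (6−5)−0=1 ⇒ Z/3
Ȟ^1: (7−0)−5=2 ⇒ Z/3 ⊕ Z/3
Ȟ^2: (0−0)−0=0 ⇒ 0


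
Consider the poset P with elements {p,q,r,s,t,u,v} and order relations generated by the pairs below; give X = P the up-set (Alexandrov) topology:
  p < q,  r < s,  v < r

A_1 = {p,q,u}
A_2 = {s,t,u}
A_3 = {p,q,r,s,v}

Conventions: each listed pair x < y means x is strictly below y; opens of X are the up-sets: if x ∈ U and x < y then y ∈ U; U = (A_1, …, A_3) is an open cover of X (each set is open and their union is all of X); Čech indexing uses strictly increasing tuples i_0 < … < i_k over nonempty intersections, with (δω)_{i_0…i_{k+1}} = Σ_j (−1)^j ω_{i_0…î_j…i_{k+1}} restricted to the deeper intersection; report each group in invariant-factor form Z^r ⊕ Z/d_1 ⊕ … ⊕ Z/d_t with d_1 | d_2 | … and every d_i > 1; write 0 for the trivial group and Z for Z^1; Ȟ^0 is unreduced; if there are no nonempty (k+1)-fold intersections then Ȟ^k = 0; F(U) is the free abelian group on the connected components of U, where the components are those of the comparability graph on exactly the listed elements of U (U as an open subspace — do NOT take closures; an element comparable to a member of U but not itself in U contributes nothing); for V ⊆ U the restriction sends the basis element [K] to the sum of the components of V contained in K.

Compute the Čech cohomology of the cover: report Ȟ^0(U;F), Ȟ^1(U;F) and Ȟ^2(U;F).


Ȟ^0 ≅ Z^4, Ȟ^1 ≅ 0, Ȟ^2 ≅ 0

nonempty intersections:
  A12={u} A13={p,q} A23={s}
components per intersection:
  A1: {p,q} {u}
  A2: {s} {t} {u}
  A3: {p,q} {r,s,v}
  A12: {u}
  A13: {p,q}
  A23: {s}
C dims 7,3; δ0: rk 3, SNF 1^3
Ȟ^0: (7−3)−0=4 ⇒ Z^4
Ȟ^1: (3−0)−3=0 ⇒ 0
Ȟ^2: (0−0)−0=0 ⇒ 0


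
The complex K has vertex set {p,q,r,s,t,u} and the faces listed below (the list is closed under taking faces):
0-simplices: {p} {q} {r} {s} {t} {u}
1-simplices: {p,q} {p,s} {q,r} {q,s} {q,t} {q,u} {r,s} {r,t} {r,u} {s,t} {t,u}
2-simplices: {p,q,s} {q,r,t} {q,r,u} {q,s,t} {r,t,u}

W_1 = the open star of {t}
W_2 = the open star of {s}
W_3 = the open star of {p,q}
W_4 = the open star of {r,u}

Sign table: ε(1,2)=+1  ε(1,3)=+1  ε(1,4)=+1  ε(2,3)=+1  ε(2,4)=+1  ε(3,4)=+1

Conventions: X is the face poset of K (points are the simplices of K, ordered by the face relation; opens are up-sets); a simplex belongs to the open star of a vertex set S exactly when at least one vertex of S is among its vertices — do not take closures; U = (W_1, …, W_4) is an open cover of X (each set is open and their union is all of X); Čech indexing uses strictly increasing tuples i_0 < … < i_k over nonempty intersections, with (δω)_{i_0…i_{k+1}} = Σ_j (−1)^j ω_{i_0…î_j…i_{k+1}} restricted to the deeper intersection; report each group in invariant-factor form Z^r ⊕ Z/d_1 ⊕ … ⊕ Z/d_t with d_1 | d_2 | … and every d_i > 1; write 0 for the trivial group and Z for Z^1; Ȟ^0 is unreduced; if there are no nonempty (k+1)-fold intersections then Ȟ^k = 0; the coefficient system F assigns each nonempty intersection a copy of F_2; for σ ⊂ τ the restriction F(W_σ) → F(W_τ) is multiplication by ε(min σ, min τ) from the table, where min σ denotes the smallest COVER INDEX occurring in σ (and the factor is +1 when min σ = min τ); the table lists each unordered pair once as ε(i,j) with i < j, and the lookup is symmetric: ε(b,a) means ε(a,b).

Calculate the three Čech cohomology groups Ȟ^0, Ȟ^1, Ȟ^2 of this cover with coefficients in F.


cover nerve:
  W1={{t},{q,t},{r,t},{s,t},{t,u},{q,r,t},{q,s,t},{r,t,u}} W2={{s},{p,s},{q,s},{r,s},{s,t},{p,q,s},{q,s,t}} W3={{p},{q},{p,q},{p,s},{q,r},{q,s},{q,t},{q,u},{p,q,s},{q,r,t},{q,r,u},{q,s,t}} W4={{r},{u},{q,r},{q,u},{r,s},{r,t},{r,u},{t,u},{q,r,t},{q,r,u},{r,t,u}}
  W12={{s,t},{q,s,t}} W13={{q,t},{q,r,t},{q,s,t}} W14={{r,t},{t,u},{q,r,t},{r,t,u}} W23={{p,s},{q,s},{p,q,s},{q,s,t}} W24={{r,s}} W34={{q,r},{q,u},{q,r,t},{q,r,u}}
  W123={{q,s,t}} W134={{q,r,t}}
C dims 4,6,2; δ0: rk_F2 3; δ1: rk_F2 2
Ȟ^0: (4−3)−0=1 ⇒ Z/2
Ȟ^1: (6−2)−3=1 ⇒ Z/2
Ȟ^2: (2−0)−2=0 ⇒ 0

Ȟ^0 ≅ Z/2,  Ȟ^1 ≅ Z/2,  Ȟ^2 ≅ 0


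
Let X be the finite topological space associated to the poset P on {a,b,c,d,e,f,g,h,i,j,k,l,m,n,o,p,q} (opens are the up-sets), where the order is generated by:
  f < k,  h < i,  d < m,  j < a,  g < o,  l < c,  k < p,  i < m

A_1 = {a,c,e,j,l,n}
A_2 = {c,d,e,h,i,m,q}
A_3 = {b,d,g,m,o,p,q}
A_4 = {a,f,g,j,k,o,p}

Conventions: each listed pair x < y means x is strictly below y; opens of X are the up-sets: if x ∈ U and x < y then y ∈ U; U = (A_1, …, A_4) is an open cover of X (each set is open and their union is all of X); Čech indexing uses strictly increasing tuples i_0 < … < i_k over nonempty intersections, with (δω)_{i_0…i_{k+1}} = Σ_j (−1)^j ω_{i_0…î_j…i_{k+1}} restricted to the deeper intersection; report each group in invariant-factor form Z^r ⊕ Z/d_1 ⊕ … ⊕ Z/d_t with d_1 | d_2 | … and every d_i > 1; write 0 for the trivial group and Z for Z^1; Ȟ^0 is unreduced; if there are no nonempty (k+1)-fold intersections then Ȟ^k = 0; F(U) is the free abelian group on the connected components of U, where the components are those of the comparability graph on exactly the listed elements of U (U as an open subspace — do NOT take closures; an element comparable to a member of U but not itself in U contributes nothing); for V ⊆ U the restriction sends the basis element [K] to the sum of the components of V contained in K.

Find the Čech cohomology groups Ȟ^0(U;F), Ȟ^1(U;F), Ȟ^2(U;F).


Ȟ^0 = Z^9,  Ȟ^1 = 0,  Ȟ^2 = 0

nonempty overlaps:
  A12={c,e} A14={a,j} A23={d,m,q} A34={g,o,p}
components per intersection:
  A1: {a,j} {c,l} {e} {n}
  A2: {c} {d,h,i,m} {e} {q}
  A3: {b} {d,m} {g,o} {p} {q}
  A4: {a,j} {f,k,p} {g,o}
  A12: {c} {e}
  A14: {a,j}
  A23: {d,m} {q}
  A34: {g,o} {p}
C dims 16,7; δ0: rk 7, SNF 1^7
degree 0: 16−7−0 = 9 → Ȟ^0 ≅ Z^9
degree 1: 7−0−7 = 0 → Ȟ^1 ≅ 0
degree 2: 0−0−0 = 0 → Ȟ^2 ≅ 0


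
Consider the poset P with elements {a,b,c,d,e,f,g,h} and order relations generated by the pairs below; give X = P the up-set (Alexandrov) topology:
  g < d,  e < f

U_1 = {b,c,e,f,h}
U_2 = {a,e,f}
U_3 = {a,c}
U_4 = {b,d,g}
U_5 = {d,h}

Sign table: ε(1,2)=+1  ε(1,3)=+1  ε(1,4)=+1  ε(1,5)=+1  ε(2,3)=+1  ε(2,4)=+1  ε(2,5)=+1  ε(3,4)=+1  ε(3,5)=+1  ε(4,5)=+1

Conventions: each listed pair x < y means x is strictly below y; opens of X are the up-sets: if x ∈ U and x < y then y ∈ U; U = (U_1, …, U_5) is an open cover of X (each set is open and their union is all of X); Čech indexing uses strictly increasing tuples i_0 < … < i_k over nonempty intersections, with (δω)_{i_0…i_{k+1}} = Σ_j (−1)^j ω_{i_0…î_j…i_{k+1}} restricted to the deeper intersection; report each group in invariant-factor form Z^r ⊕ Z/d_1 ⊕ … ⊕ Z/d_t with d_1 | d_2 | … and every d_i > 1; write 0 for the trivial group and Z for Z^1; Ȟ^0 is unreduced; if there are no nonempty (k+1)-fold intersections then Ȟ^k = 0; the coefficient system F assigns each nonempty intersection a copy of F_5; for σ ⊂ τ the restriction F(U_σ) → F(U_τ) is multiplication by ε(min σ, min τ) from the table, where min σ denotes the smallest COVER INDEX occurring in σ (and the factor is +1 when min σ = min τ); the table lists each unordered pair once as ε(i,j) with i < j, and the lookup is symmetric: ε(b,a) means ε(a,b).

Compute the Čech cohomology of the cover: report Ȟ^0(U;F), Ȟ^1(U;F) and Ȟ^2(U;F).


cover nerve:
  U12={e,f} U13={c} U14={b} U15={h} U23={a} U45={d}
C dims 5,6; δ0: rk_F5 4
Ȟ^0: (5−4)−0=1 ⇒ Z/5
Ȟ^1: (6−0)−4=2 ⇒ Z/5 ⊕ Z/5
Ȟ^2: (0−0)−0=0 ⇒ 0

Ȟ^0 ≅ Z/5,  Ȟ^1 ≅ Z/5 ⊕ Z/5,  Ȟ^2 ≅ 0


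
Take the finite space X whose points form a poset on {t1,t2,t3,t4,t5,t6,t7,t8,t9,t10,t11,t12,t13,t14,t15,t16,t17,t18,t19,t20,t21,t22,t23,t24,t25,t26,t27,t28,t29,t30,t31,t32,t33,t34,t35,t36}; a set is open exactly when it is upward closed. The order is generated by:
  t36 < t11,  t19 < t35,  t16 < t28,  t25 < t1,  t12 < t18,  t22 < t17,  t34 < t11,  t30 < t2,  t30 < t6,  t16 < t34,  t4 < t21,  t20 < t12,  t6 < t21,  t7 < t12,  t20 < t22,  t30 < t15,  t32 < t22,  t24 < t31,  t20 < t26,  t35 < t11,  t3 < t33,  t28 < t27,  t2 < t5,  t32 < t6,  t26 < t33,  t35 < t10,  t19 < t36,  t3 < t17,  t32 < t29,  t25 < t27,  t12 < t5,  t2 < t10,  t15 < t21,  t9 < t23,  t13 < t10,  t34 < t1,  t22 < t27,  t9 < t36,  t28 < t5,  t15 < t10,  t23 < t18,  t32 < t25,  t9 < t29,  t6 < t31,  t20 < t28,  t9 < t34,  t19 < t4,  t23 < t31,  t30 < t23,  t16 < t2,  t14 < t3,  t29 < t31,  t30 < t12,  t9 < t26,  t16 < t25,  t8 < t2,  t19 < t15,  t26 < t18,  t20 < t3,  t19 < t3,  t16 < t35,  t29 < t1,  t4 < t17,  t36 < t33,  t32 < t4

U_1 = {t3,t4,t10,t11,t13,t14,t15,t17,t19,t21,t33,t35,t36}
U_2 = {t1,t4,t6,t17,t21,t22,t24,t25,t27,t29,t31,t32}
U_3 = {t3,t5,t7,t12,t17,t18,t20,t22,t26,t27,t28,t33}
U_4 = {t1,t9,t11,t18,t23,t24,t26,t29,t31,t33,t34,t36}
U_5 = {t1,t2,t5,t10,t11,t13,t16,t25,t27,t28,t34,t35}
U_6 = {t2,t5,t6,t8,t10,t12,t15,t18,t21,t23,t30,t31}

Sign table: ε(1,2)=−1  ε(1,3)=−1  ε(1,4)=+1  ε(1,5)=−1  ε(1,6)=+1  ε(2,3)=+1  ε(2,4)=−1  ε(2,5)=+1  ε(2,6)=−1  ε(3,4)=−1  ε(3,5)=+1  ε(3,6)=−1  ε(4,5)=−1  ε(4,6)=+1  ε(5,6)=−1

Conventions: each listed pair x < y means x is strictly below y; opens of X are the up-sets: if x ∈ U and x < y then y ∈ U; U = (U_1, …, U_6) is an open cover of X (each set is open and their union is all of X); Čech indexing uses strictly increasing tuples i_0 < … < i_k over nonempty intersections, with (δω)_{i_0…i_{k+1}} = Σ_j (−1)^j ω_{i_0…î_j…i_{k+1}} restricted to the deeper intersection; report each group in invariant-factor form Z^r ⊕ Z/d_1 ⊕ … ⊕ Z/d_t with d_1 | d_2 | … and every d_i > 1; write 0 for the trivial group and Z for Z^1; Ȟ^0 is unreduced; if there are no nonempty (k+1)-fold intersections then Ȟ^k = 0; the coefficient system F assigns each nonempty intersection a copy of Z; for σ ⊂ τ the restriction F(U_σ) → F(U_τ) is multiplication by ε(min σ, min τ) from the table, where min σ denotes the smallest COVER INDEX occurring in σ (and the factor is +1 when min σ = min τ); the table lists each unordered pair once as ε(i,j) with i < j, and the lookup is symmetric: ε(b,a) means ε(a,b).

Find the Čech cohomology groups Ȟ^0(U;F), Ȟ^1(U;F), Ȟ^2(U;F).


nerve simplices:
  U12={t4,t17,t21} U13={t3,t17,t33} U14={t11,t33,t36} U15={t10,t11,t13,t35} U16={t10,t15,t21} U23={t17,t22,t27} U24={t1,t24,t29,t31} U25={t1,t25,t27} U26={t6,t21,t31} U34={t18,t26,t33} U35={t5,t27,t28} U36={t5,t12,t18} U45={t1,t11,t34} U46={t18,t23,t31} U56={t2,t5,t10}
  U123={t17} U126={t21} U134={t33} U145={t11} U156={t10} U235={t27} U245={t1} U246={t31} U346={t18} U356={t5}
C dims 6,15,10; δ0: rk 5, SNF 1^5; δ1: rk 10, SNF 1^9·2
degree 0: 6−5−0 = 1 → Ȟ^0 ≅ Z
degree 1: 15−10−5 = 0 → Ȟ^1 ≅ 0
degree 2: 10−0−10 = 0 plus torsion [2] → Ȟ^2 ≅ Z/2

Ȟ^0 = Z; Ȟ^1 = 0; Ȟ^2 = Z/2


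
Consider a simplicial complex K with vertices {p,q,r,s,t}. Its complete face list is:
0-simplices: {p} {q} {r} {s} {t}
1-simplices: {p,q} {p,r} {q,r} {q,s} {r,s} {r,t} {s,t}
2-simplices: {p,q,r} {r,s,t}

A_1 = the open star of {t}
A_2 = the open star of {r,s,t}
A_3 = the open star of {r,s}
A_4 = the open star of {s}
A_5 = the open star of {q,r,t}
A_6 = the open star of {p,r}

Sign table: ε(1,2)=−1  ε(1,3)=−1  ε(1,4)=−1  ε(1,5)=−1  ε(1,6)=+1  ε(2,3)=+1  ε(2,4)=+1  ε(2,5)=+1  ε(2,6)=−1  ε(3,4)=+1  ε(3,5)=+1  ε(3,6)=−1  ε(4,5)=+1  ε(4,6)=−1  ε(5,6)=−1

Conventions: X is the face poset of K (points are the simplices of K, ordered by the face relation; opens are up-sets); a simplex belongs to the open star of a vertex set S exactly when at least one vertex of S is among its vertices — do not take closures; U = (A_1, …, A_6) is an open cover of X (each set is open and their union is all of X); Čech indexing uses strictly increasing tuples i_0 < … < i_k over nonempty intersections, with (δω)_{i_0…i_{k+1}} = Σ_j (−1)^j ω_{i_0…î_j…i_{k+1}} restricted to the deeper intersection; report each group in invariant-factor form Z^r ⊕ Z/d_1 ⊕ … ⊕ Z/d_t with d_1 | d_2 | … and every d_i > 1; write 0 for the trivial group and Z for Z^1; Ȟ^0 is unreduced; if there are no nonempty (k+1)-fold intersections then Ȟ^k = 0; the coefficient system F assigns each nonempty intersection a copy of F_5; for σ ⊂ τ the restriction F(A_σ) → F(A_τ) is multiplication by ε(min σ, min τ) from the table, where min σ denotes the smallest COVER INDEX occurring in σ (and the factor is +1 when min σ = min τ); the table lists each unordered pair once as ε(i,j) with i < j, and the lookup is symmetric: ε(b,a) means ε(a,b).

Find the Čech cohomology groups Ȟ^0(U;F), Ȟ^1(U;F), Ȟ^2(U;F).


Ȟ^0 ≅ Z/5, Ȟ^1 ≅ 0 and Ȟ^2 ≅ 0

nerve simplices:
  A1={{t},{r,t},{s,t},{r,s,t}} A2={{r},{s},{t},{p,r},{q,r},{q,s},{r,s},{r,t},{s,t},{p,q,r},{r,s,t}} A3={{r},{s},{p,r},{q,r},{q,s},{r,s},{r,t},{s,t},{p,q,r},{r,s,t}} A4={{s},{q,s},{r,s},{s,t},{r,s,t}} A5={{q},{r},{t},{p,q},{p,r},{q,r},{q,s},{r,s},{r,t},{s,t},{p,q,r},{r,s,t}} A6={{p},{r},{p,q},{p,r},{q,r},{r,s},{r,t},{p,q,r},{r,s,t}}
  A12={{t},{r,t},{s,t},{r,s,t}} A13={{r,t},{s,t},{r,s,t}} A14={{s,t},{r,s,t}} A15={{t},{r,t},{s,t},{r,s,t}} A16={{r,t},{r,s,t}} A23={{r},{s},{p,r},{q,r},{q,s},{r,s},{r,t},{s,t},{p,q,r},{r,s,t}} A24={{s},{q,s},{r,s},{s,t},{r,s,t}} A25={{r},{t},{p,r},{q,r},{q,s},{r,s},{r,t},{s,t},{p,q,r},{r,s,t}} A26={{r},{p,r},{q,r},{r,s},{r,t},{p,q,r},{r,s,t}} A34={{s},{q,s},{r,s},{s,t},{r,s,t}} A35={{r},{p,r},{q,r},{q,s},{r,s},{r,t},{s,t},{p,q,r},{r,s,t}} A36={{r},{p,r},{q,r},{r,s},{r,t},{p,q,r},{r,s,t}} A45={{q,s},{r,s},{s,t},{r,s,t}} A46={{r,s},{r,s,t}} A56={{r},{p,q},{p,r},{q,r},{r,s},{r,t},{p,q,r},{r,s,t}}
  A123={{r,t},{s,t},{r,s,t}} A124={{s,t},{r,s,t}} A125={{t},{r,t},{s,t},{r,s,t}} A126={{r,t},{r,s,t}} A134={{s,t},{r,s,t}} A135={{r,t},{s,t},{r,s,t}} A136={{r,t},{r,s,t}} A145={{s,t},{r,s,t}} A146={{r,s,t}} A156={{r,t},{r,s,t}} A234={{s},{q,s},{r,s},{s,t},{r,s,t}} A235={{r},{p,r},{q,r},{q,s},{r,s},{r,t},{s,t},{p,q,r},{r,s,t}} A236={{r},{p,r},{q,r},{r,s},{r,t},{p,q,r},{r,s,t}} A245={{q,s},{r,s},{s,t},{r,s,t}} A246={{r,s},{r,s,t}} A256={{r},{p,r},{q,r},{r,s},{r,t},{p,q,r},{r,s,t}} A345={{q,s},{r,s},{s,t},{r,s,t}} A346={{r,s},{r,s,t}} A356={{r},{p,r},{q,r},{r,s},{r,t},{p,q,r},{r,s,t}} A456={{r,s},{r,s,t}}
  A1234={{s,t},{r,s,t}} A1235={{r,t},{s,t},{r,s,t}} A1236={{r,t},{r,s,t}} A1245={{s,t},{r,s,t}} A1246={{r,s,t}} A1256={{r,t},{r,s,t}} A1345={{s,t},{r,s,t}} A1346={{r,s,t}} A1356={{r,t},{r,s,t}} A1456={{r,s,t}} A2345={{q,s},{r,s},{s,t},{r,s,t}} A2346={{r,s},{r,s,t}} A2356={{r},{p,r},{q,r},{r,s},{r,t},{p,q,r},{r,s,t}} A2456={{r,s},{r,s,t}} A3456={{r,s},{r,s,t}}
  A12345={{s,t},{r,s,t}} A12346={{r,s,t}} A12356={{r,t},{r,s,t}} A12456={{r,s,t}} A13456={{r,s,t}} A23456={{r,s},{r,s,t}}
  A123456={{r,s,t}}
C dims 6,15,20,15; δ0: rk_F5 5; δ1: rk_F5 10; δ2: rk_F5 10
degree 0: 6−5−0 = 1 → Ȟ^0 ≅ Z/5
degree 1: 15−10−5 = 0 → Ȟ^1 ≅ 0
degree 2: 20−10−10 = 0 → Ȟ^2 ≅ 0


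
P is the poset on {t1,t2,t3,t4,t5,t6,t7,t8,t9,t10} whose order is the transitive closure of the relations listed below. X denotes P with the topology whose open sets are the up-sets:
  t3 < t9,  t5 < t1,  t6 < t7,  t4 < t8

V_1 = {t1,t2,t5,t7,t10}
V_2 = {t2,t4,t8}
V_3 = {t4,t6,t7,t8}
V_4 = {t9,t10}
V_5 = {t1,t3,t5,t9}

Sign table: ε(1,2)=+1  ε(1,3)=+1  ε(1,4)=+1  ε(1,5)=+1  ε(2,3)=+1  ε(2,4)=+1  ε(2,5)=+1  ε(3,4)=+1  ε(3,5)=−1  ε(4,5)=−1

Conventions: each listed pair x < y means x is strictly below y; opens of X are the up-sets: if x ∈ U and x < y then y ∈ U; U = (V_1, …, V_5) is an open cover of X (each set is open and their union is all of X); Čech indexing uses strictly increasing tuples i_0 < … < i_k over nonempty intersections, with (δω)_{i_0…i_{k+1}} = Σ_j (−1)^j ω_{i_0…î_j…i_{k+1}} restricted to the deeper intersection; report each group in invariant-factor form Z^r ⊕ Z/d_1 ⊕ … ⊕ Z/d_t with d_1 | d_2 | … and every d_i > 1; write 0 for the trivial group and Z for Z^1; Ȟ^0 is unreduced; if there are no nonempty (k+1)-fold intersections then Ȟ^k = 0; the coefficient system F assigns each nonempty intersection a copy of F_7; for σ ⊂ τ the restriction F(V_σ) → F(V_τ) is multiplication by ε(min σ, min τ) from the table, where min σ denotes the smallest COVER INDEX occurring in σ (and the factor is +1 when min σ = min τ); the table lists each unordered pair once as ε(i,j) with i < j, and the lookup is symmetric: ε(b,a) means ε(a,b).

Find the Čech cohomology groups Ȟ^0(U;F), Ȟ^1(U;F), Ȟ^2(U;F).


cover nerve:
  V12={t2} V13={t7} V14={t10} V15={t1,t5} V23={t4,t8} V45={t9}
C dims 5,6; δ0: rk_F7 5
Ȟ^0: (5−5)−0=0 ⇒ 0
Ȟ^1: (6−0)−5=1 ⇒ Z/7
Ȟ^2: (0−0)−0=0 ⇒ 0

Ȟ^0(U;F) ≅ 0,  Ȟ^1(U;F) ≅ Z/7,  Ȟ^2(U;F) ≅ 0
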